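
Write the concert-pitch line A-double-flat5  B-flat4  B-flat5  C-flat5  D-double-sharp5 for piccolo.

The piccolo sounds a perfect octave above written, so the written part must be a perfect octave below concert — transpose each note down.
Abb5 → Abb4
Bb4 → Bb3
Bb5 → Bb4
Cb5 → Cb4
D##5 → D##4

Abb4 Bb3 Bb4 Cb4 D##4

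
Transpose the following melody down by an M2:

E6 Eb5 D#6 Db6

E6: a second down reaches D, and 2 semitones makes it D6.
Eb5 down a major second is Db5.
A major second down from D#6 gives C#6.
Db6: a second down reaches C, and 2 semitones makes it Cb6.

D6 Db5 C#6 Cb6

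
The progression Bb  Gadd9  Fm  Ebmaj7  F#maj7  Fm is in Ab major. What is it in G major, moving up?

A F#add9 Em Dmaj7 E#maj7 Em

Ab major up to G major is a major seventh; each chord root moves by that interval while the quality stays the same.
Bb: root Bb up a major seventh → A, giving A.
Gadd9: root G up a major seventh → F#, giving F#add9.
Fm: root F up a major seventh → E, giving Em.
Ebmaj7: root Eb up a major seventh → D, giving Dmaj7.
F#maj7: root F# up a major seventh → E#, giving E#maj7.
Fm: root F up a major seventh → E, giving Em.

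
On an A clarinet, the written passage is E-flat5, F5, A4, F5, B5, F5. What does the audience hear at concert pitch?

C5 D5 F#4 D5 G#5 D5

Written C4 on the A clarinet sounds as A3, a minor third lower; apply that shift to every note.
Eb5 -> C5
F5 -> D5
A4 -> F#4
F5 -> D5
B5 -> G#5
F5 -> D5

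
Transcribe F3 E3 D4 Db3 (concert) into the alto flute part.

Bb3 A3 G4 Gb3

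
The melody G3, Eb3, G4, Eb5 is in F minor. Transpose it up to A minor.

B3 G3 B4 G5

F minor to A minor up is a major third, so every note moves up by that interval.
G3 -> B3
Eb3 -> G3
G4 -> B4
Eb5 -> G5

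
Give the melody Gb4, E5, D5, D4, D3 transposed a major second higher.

Ab4 F#5 E5 E4 E3

Gb4 up a major second is Ab4.
E5 up a major second is F#5.
D5 up a major second is E5.
A major second up from D4 gives E4.
A major second up from D3 gives E3.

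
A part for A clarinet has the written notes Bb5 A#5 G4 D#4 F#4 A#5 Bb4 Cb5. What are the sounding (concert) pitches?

G5 F##5 E4 B#3 D#4 F##5 G4 Ab4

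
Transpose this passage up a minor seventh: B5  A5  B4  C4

A minor seventh up from B5 gives A6.
A5 up a minor seventh is G6.
A minor seventh up from B4 gives A5.
A minor seventh up from C4 gives Bb4.

A6 G6 A5 Bb4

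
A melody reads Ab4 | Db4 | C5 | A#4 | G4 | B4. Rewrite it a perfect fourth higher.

Db5 Gb4 F5 D#5 C5 E5

Ab4 to Db5
Db4 to Gb4
C5 to F5
A#4 to D#5
G4 to C5
B4 to E5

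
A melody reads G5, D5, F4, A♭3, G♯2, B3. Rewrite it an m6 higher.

G5 → Eb6
D5 → Bb5
F4 → Db5
Ab3 → Fb4
G#2 → E3
B3 → G4

Eb6 Bb5 Db5 Fb4 E3 G4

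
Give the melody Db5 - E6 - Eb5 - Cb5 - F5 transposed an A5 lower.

Gbb4 Ab5 Abb4 Fbb4 Bbb4

Db5: a fifth down reaches G, and 8 semitones makes it Gbb4.
E6 down an augmented fifth is Ab5.
Eb5: a fifth down reaches A, and 8 semitones makes it Abb4.
Cb5 down an augmented fifth is Fbb4.
F5: a fifth down reaches B, and 8 semitones makes it Bbb4.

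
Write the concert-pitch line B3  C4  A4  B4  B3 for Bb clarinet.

Written C4 sounds as Bb3 on the Bb clarinet, so concert pitches are written a major second up.
B3 becomes C#4
C4 becomes D4
A4 becomes B4
B4 becomes C#5
B3 becomes C#4

C#4 D4 B4 C#5 C#4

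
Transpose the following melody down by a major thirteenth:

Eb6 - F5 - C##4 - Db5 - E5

Gb4 Ab3 E#2 Fb3 G3

A major thirteenth down from Eb6 gives Gb4.
A major thirteenth down from F5 gives Ab3.
A major thirteenth down from C##4 gives E#2.
A major thirteenth down from Db5 gives Fb3.
E5 down a major thirteenth is G3.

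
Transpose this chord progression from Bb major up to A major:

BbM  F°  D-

AM E° C#-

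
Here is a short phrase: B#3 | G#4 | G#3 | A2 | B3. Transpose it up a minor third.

B#3 to D#4
G#4 to B4
G#3 to B3
A2 to C3
B3 to D4

D#4 B4 B3 C3 D4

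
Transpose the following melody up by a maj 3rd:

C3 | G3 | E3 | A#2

E3 B3 G#3 C##3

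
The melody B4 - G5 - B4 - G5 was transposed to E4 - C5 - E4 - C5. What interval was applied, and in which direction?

down a perfect fifth

Take the first pair: B4 → E4. B to E spans 5 letter names, so the interval is some kind of fifth.
E4 to B4 is 7 semitones, which makes it a perfect fifth; the second version is lower, so the direction is down.
Checking another pair — G5 → C5 — gives the same interval.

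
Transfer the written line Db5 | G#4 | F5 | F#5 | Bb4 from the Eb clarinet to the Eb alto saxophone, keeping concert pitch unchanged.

First find concert pitch: the Eb clarinet sounds a minor third above written, so Db5 G#4 F5 F#5 Bb4 sounds Fb5 B4 Ab5 A5 Db5.
Then write for Eb alto saxophone: it sounds a major sixth below written, so the part must be a major sixth above concert.
Fb5 → Db6
B4 → G#5
Ab5 → F6
A5 → F#6
Db5 → Bb5

Db6 G#5 F6 F#6 Bb5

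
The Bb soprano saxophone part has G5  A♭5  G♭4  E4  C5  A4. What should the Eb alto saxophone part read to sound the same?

D6 Eb6 Db5 B4 G5 E5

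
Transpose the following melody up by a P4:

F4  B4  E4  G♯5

Bb4 E5 A4 C#6

A perfect fourth up from F4 gives Bb4.
A perfect fourth up from B4 gives E5.
A perfect fourth up from E4 gives A4.
A perfect fourth up from G#5 gives C#6.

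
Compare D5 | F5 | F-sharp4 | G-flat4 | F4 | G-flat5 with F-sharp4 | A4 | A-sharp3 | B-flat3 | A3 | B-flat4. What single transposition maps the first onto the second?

From D5 to F#4 is 6 letter names — a sixth of some quality.
F#4 to D5 is 8 semitones, which makes it a minor sixth; the second version is lower, so the direction is down.
Checking another pair — Gb5 → Bb4 — gives the same interval.

down a minor sixth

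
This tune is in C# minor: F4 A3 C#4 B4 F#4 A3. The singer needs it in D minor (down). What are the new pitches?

Gb3 Bb2 D3 C4 G3 Bb2

C# minor to D minor down is a major seventh, so every note moves down by that interval.
F4 -> Gb3
A3 -> Bb2
C#4 -> D3
B4 -> C4
F#4 -> G3
A3 -> Bb2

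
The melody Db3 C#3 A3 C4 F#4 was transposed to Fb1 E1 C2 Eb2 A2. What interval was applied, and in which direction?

down a major thirteenth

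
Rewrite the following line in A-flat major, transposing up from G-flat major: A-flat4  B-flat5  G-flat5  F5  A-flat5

Bb4 C6 Ab5 G5 Bb5

G-flat major to A-flat major up is a major second, so every note moves up by that interval.
Ab4 to Bb4
Bb5 to C6
Gb5 to Ab5
F5 to G5
Ab5 to Bb5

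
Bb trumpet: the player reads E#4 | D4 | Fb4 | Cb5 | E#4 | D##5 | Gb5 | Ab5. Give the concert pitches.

D#4 C4 Ebb4 Bbb4 D#4 C##5 Fb5 Gb5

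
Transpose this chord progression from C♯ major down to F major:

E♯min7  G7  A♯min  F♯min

C♯ major down to F major is an augmented fifth; each chord root moves by that interval while the quality stays the same.
E♯min7: root E♯ down an augmented fifth → A, giving Amin7.
G7: root G down an augmented fifth → Cb, giving Cb7.
A♯min: root A♯ down an augmented fifth → D, giving Dmin.
F♯min: root F♯ down an augmented fifth → Bb, giving Bbmin.

Amin7 Cb7 Dmin Bbmin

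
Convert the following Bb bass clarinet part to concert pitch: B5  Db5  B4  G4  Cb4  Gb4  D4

A4 Cb4 A3 F3 Bbb2 Fb3 C3

The Bb bass clarinet sounds a major ninth below written, so transpose each written note down a major ninth.
B5 → A4
Db5 → Cb4
B4 → A3
G4 → F3
Cb4 → Bbb2
Gb4 → Fb3
D4 → C3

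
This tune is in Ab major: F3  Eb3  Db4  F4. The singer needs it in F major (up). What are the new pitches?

D4 C4 Bb4 D5

From Ab up to F is a major sixth; apply that to each pitch.
F3 becomes D4
Eb3 becomes C4
Db4 becomes Bb4
F4 becomes D5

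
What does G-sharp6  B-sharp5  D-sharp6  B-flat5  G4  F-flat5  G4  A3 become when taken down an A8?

G5 B4 D5 Bbb4 Gb3 Fbb4 Gb3 Ab2

An augmented octave down from G#6 gives G5.
B#5 down an augmented octave is B4.
An augmented octave down from D#6 gives D5.
Bb5 down an augmented octave is Bbb4.
G4 down an augmented octave is Gb3.
Fb5: an octave down reaches F, and 13 semitones makes it Fbb4.
An augmented octave down from G4 gives Gb3.
A3: an octave down reaches A, and 13 semitones makes it Ab2.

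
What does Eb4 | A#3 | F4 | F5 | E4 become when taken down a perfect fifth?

Ab3 D#3 Bb3 Bb4 A3

Eb4 gives Ab3
A#3 gives D#3
F4 gives Bb3
F5 gives Bb4
E4 gives A3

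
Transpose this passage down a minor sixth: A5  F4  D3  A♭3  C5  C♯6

C#5 A3 F#2 C3 E4 E#5

A5 gives C#5
F4 gives A3
D3 gives F#2
Ab3 gives C3
C5 gives E4
C#6 gives E#5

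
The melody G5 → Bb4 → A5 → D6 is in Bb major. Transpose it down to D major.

B4 D4 C#5 F#5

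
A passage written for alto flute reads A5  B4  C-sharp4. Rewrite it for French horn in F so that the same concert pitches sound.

B5 C#5 D#4

First find concert pitch: the alto flute sounds a perfect fourth below written, so A5 B4 C-sharp4 sounds E5 F#4 G#3.
Then write for French horn in F: it sounds a perfect fifth below written, so the part must be a perfect fifth above concert.
E5 → B5
F#4 → C#5
G#3 → D#4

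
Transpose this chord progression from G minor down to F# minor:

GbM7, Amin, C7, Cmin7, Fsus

G minor down to F# minor is a minor second; each chord root moves by that interval while the quality stays the same.
GbM7: root Gb down a minor second → F, giving FM7.
Amin: root A down a minor second → G#, giving G#min.
C7: root C down a minor second → B, giving B7.
Cmin7: root C down a minor second → B, giving Bmin7.
Fsus: root F down a minor second → E, giving Esus.

FM7 G#min B7 Bmin7 Esus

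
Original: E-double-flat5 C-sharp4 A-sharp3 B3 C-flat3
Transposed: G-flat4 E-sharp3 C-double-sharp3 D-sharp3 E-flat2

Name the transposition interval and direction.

Take the first pair: Ebb5 → Gb4. E to G spans 6 letter names, so the interval is some kind of sixth.
Gb4 to Ebb5 is 8 semitones, which makes it a minor sixth; the second version is lower, so the direction is down.
Checking another pair — Cb3 → Eb2 — gives the same interval.

down a minor sixth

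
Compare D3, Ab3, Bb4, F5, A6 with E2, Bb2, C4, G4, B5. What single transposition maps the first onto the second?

down a minor seventh

From D3 to E2 is 7 letter names — a seventh of some quality.
E2 to D3 is 10 semitones, which makes it a minor seventh; the second version is lower, so the direction is down.
Checking another pair — A6 → B5 — gives the same interval.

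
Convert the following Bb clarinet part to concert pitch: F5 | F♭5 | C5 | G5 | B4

Eb5 Ebb5 Bb4 F5 A4

Written C4 on the Bb clarinet sounds as Bb3, a major second lower; apply that shift to every note.
F5 to Eb5
Fb5 to Ebb5
C5 to Bb4
G5 to F5
B4 to A4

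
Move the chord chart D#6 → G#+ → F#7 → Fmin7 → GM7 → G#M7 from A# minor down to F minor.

Bb6 Eb+ Db7 Dbbmin7 EbbM7 EbM7

A# minor down to F minor is an augmented third; each chord root moves by that interval while the quality stays the same.
D#6: root D# down an augmented third → Bb, giving Bb6.
G#+: root G# down an augmented third → Eb, giving Eb+.
F#7: root F# down an augmented third → Db, giving Db7.
Fmin7: root F down an augmented third → Dbb, giving Dbbmin7.
GM7: root G down an augmented third → Ebb, giving EbbM7.
G#M7: root G# down an augmented third → Eb, giving EbM7.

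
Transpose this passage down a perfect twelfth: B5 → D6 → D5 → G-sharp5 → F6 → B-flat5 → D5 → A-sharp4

E4 G4 G3 C#4 Bb4 Eb4 G3 D#3

A perfect twelfth down from B5 gives E4.
D6: a twelfth down reaches G, and 19 semitones makes it G4.
A perfect twelfth down from D5 gives G3.
G#5: a twelfth down reaches C, and 19 semitones makes it C#4.
F6: a twelfth down reaches B, and 19 semitones makes it Bb4.
A perfect twelfth down from Bb5 gives Eb4.
D5: a twelfth down reaches G, and 19 semitones makes it G3.
A#4: a twelfth down reaches D, and 19 semitones makes it D#3.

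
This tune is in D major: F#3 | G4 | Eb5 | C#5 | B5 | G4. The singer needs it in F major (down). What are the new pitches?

A2 Bb3 Gb4 E4 D5 Bb3

D major to F major down is a major sixth, so every note moves down by that interval.
F#3 -> A2
G4 -> Bb3
Eb5 -> Gb4
C#5 -> E4
B5 -> D5
G4 -> Bb3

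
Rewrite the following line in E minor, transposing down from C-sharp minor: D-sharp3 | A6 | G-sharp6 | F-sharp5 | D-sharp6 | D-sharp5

F#2 C6 B5 A4 F#5 F#4

C-sharp minor to E minor down is a major sixth, so every note moves down by that interval.
D#3 becomes F#2
A6 becomes C6
G#6 becomes B5
F#5 becomes A4
D#6 becomes F#5
D#5 becomes F#4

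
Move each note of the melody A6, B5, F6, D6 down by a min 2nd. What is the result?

G#6 A#5 E6 C#6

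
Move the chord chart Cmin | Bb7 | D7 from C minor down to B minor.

C minor down to B minor is a minor second; each chord root moves by that interval while the quality stays the same.
Cmin: root C down a minor second → B, giving Bmin.
Bb7: root Bb down a minor second → A, giving A7.
D7: root D down a minor second → C#, giving C#7.

Bmin A7 C#7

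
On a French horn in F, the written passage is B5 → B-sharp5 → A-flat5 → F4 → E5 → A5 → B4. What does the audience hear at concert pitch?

E5 E#5 Db5 Bb3 A4 D5 E4

Written C4 on the French horn in F sounds as F3, a perfect fifth lower; apply that shift to every note.
B5 becomes E5
B#5 becomes E#5
Ab5 becomes Db5
F4 becomes Bb3
E5 becomes A4
A5 becomes D5
B4 becomes E4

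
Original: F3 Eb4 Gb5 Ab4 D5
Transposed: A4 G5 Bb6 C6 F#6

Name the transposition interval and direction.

From F3 to A4 is 10 letter names — a tenth of some quality.
F3 to A4 is 16 semitones, which makes it a major tenth; the second version is higher, so the direction is up.
Checking another pair — D5 → F#6 — gives the same interval.

up a major tenth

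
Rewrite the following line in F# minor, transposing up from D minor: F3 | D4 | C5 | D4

A3 F#4 E5 F#4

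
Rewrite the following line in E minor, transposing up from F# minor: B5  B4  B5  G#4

F# minor to E minor up is a minor seventh, so every note moves up by that interval.
B5 gives A6
B4 gives A5
B5 gives A6
G#4 gives F#5

A6 A5 A6 F#5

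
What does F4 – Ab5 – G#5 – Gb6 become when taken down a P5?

Bb3 Db5 C#5 Cb6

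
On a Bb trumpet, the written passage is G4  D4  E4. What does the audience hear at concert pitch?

F4 C4 D4

The Bb trumpet sounds a major second below written, so transpose each written note down a major second.
G4 becomes F4
D4 becomes C4
E4 becomes D4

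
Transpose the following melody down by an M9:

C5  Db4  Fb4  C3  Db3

C5 becomes Bb3
Db4 becomes Cb3
Fb4 becomes Ebb3
C3 becomes Bb1
Db3 becomes Cb2

Bb3 Cb3 Ebb3 Bb1 Cb2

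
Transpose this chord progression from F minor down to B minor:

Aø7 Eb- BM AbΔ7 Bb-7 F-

F minor down to B minor is a diminished fifth; each chord root moves by that interval while the quality stays the same.
Aø7: root A down a diminished fifth → D#, giving D#ø7.
Eb-: root Eb down a diminished fifth → A, giving A-.
BM: root B down a diminished fifth → E#, giving E#M.
AbΔ7: root Ab down a diminished fifth → D, giving DΔ7.
Bb-7: root Bb down a diminished fifth → E, giving E-7.
F-: root F down a diminished fifth → B, giving B-.

D#ø7 A- E#M DΔ7 E-7 B-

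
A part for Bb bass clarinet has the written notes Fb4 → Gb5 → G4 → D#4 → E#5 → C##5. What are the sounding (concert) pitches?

The Bb bass clarinet sounds a major ninth below written, so transpose each written note down a major ninth.
Fb4 -> Ebb3
Gb5 -> Fb4
G4 -> F3
D#4 -> C#3
E#5 -> D#4
C##5 -> B#3

Ebb3 Fb4 F3 C#3 D#4 B#3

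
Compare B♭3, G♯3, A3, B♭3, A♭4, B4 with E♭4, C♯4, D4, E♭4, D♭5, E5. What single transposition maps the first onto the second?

Take the first pair: Bb3 → Eb4. B to E spans 4 letter names, so the interval is some kind of fourth.
Bb3 to Eb4 is 5 semitones, which makes it a perfect fourth; the second version is higher, so the direction is up.
Checking another pair — B4 → E5 — gives the same interval.

up a perfect fourth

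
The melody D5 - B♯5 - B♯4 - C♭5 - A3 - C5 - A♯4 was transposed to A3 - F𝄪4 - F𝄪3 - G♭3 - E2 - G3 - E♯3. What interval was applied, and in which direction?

Take the first pair: D5 → A3. D to A spans 11 letter names, so the interval is some kind of eleventh.
A3 to D5 is 17 semitones, which makes it a perfect eleventh; the second version is lower, so the direction is down.
Checking another pair — A#4 → E#3 — gives the same interval.

down a perfect eleventh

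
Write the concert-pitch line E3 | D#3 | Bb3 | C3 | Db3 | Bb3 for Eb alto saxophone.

The Eb alto saxophone sounds a major sixth below written, so the written part must be a major sixth above concert — transpose each note up.
E3 gives C#4
D#3 gives B#3
Bb3 gives G4
C3 gives A3
Db3 gives Bb3
Bb3 gives G4

C#4 B#3 G4 A3 Bb3 G4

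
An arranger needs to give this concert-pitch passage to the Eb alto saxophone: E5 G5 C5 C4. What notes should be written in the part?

C#6 E6 A5 A4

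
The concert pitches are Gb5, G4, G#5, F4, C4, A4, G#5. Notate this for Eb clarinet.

Written C4 sounds as Eb4 on the Eb clarinet, so concert pitches are written a minor third down.
Gb5 -> Eb5
G4 -> E4
G#5 -> E#5
F4 -> D4
C4 -> A3
A4 -> F#4
G#5 -> E#5

Eb5 E4 E#5 D4 A3 F#4 E#5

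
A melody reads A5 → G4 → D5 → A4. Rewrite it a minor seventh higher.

G6 F5 C6 G5

A5 to G6
G4 to F5
D5 to C6
A4 to G5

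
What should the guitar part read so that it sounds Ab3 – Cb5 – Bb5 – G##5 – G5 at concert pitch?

Ab4 Cb6 Bb6 G##6 G6

Written C4 sounds as C3 on the guitar, so concert pitches are written a perfect octave up.
Ab3 to Ab4
Cb5 to Cb6
Bb5 to Bb6
G##5 to G##6
G5 to G6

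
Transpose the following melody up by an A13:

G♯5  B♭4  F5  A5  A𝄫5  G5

An augmented thirteenth up from G#5 gives E##7.
Bb4 up an augmented thirteenth is G#6.
F5: a thirteenth up reaches D, and 22 semitones makes it D#7.
A5 up an augmented thirteenth is F##7.
An augmented thirteenth up from Abb5 gives F7.
G5 up an augmented thirteenth is E#7.

E##7 G#6 D#7 F##7 F7 E#7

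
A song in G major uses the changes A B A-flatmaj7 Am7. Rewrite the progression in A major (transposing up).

G major up to A major is a major second; each chord root moves by that interval while the quality stays the same.
A: root A up a major second → B, giving B.
B: root B up a major second → C#, giving C#.
A-flatmaj7: root A-flat up a major second → Bb, giving Bbmaj7.
Am7: root A up a major second → B, giving Bm7.

B C# Bbmaj7 Bm7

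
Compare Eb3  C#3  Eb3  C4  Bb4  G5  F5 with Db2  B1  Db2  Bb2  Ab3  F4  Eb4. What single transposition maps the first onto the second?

From Eb3 to Db2 is 9 letter names — a ninth of some quality.
Db2 to Eb3 is 14 semitones, which makes it a major ninth; the second version is lower, so the direction is down.
Checking another pair — F5 → Eb4 — gives the same interval.

down a major ninth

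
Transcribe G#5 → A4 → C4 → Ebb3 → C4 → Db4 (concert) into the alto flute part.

Written C4 sounds as G3 on the alto flute, so concert pitches are written a perfect fourth up.
G#5 -> C#6
A4 -> D5
C4 -> F4
Ebb3 -> Abb3
C4 -> F4
Db4 -> Gb4

C#6 D5 F4 Abb3 F4 Gb4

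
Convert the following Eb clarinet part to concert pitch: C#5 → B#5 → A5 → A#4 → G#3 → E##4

Written C4 on the Eb clarinet sounds as Eb4, a minor third higher; apply that shift to every note.
C#5 gives E5
B#5 gives D#6
A5 gives C6
A#4 gives C#5
G#3 gives B3
E##4 gives G##4

E5 D#6 C6 C#5 B3 G##4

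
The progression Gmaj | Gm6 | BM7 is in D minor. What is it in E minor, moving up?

D minor up to E minor is a major second; each chord root moves by that interval while the quality stays the same.
Gmaj: root G up a major second → A, giving Amaj.
Gm6: root G up a major second → A, giving Am6.
BM7: root B up a major second → C#, giving C#M7.

Amaj Am6 C#M7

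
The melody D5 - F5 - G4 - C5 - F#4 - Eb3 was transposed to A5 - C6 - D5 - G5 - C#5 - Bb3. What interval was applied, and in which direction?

up a perfect fifth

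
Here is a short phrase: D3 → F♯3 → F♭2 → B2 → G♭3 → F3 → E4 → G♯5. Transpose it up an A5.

A#3 C##4 C3 F##3 D4 C#4 B#4 D##6

D3 becomes A#3
F#3 becomes C##4
Fb2 becomes C3
B2 becomes F##3
Gb3 becomes D4
F3 becomes C#4
E4 becomes B#4
G#5 becomes D##6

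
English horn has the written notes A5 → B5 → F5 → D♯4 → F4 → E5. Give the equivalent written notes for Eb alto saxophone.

First find concert pitch: the English horn sounds a perfect fifth below written, so A5 B5 F5 D♯4 F4 E5 sounds D5 E5 Bb4 G#3 Bb3 A4.
Then write for Eb alto saxophone: it sounds a major sixth below written, so the part must be a major sixth above concert.
D5 → B5
E5 → C#6
Bb4 → G5
G#3 → E#4
Bb3 → G4
A4 → F#5

B5 C#6 G5 E#4 G4 F#5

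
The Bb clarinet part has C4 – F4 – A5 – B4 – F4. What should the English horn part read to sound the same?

First find concert pitch: the Bb clarinet sounds a major second below written, so C4 F4 A5 B4 F4 sounds Bb3 Eb4 G5 A4 Eb4.
Then write for English horn: it sounds a perfect fifth below written, so the part must be a perfect fifth above concert.
Bb3 → F4
Eb4 → Bb4
G5 → D6
A4 → E5
Eb4 → Bb4

F4 Bb4 D6 E5 Bb4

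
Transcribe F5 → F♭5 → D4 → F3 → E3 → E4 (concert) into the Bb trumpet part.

Written C4 sounds as Bb3 on the Bb trumpet, so concert pitches are written a major second up.
F5 gives G5
Fb5 gives Gb5
D4 gives E4
F3 gives G3
E3 gives F#3
E4 gives F#4

G5 Gb5 E4 G3 F#3 F#4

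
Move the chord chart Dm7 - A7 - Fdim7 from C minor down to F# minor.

G#m7 D#7 Bdim7

C minor down to F# minor is a diminished fifth; each chord root moves by that interval while the quality stays the same.
Dm7: root D down a diminished fifth → G#, giving G#m7.
A7: root A down a diminished fifth → D#, giving D#7.
Fdim7: root F down a diminished fifth → B, giving Bdim7.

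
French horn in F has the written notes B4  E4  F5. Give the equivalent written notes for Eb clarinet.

First find concert pitch: the French horn in F sounds a perfect fifth below written, so B4 E4 F5 sounds E4 A3 Bb4.
Then write for Eb clarinet: it sounds a minor third above written, so the part must be a minor third below concert.
E4 → C#4
A3 → F#3
Bb4 → G4

C#4 F#3 G4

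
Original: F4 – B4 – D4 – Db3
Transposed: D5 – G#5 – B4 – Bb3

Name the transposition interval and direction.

up a major sixth

Take the first pair: F4 → D5. F to D spans 6 letter names, so the interval is some kind of sixth.
F4 to D5 is 9 semitones, which makes it a major sixth; the second version is higher, so the direction is up.
Checking another pair — Db3 → Bb3 — gives the same interval.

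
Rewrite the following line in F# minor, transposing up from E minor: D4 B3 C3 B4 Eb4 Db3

E4 C#4 D3 C#5 F4 Eb3

From E up to F# is a major second; apply that to each pitch.
D4 becomes E4
B3 becomes C#4
C3 becomes D3
B4 becomes C#5
Eb4 becomes F4
Db3 becomes Eb3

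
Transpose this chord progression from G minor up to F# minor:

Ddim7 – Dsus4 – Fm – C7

C#dim7 C#sus4 Em B7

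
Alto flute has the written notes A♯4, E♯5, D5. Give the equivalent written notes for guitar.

E#5 B#5 A5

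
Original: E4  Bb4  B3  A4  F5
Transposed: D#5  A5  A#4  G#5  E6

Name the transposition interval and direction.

Take the first pair: E4 → D#5. E to D spans 7 letter names, so the interval is some kind of seventh.
E4 to D#5 is 11 semitones, which makes it a major seventh; the second version is higher, so the direction is up.
Checking another pair — F5 → E6 — gives the same interval.

up a major seventh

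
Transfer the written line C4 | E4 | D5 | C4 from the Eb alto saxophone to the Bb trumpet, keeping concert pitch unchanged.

First find concert pitch: the Eb alto saxophone sounds a major sixth below written, so C4 E4 D5 C4 sounds Eb3 G3 F4 Eb3.
Then write for Bb trumpet: it sounds a major second below written, so the part must be a major second above concert.
Eb3 → F3
G3 → A3
F4 → G4
Eb3 → F3

F3 A3 G4 F3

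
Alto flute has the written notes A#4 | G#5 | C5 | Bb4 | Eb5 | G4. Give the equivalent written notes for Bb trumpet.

F##4 E#5 A4 G4 C5 E4

First find concert pitch: the alto flute sounds a perfect fourth below written, so A#4 G#5 C5 Bb4 Eb5 G4 sounds E#4 D#5 G4 F4 Bb4 D4.
Then write for Bb trumpet: it sounds a major second below written, so the part must be a major second above concert.
E#4 → F##4
D#5 → E#5
G4 → A4
F4 → G4
Bb4 → C5
D4 → E4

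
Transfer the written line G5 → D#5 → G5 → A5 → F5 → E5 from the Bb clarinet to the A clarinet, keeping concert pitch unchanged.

Ab5 E5 Ab5 Bb5 Gb5 F5

First find concert pitch: the Bb clarinet sounds a major second below written, so G5 D#5 G5 A5 F5 E5 sounds F5 C#5 F5 G5 Eb5 D5.
Then write for A clarinet: it sounds a minor third below written, so the part must be a minor third above concert.
F5 → Ab5
C#5 → E5
F5 → Ab5
G5 → Bb5
Eb5 → Gb5
D5 → F5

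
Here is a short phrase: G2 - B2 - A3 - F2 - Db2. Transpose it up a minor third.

G2 to Bb2
B2 to D3
A3 to C4
F2 to Ab2
Db2 to Fb2

Bb2 D3 C4 Ab2 Fb2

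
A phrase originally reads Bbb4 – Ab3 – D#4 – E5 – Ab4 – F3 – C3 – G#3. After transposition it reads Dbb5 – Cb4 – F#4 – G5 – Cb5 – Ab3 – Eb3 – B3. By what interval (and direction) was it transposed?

From Bbb4 to Dbb5 is 3 letter names — a third of some quality.
Bbb4 to Dbb5 is 3 semitones, which makes it a minor third; the second version is higher, so the direction is up.
Checking another pair — G#3 → B3 — gives the same interval.

up a minor third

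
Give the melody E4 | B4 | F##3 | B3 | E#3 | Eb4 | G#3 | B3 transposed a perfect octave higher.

E5 B5 F##4 B4 E#4 Eb5 G#4 B4

A perfect octave up from E4 gives E5.
B4: an octave up reaches B, and 12 semitones makes it B5.
F##3 up a perfect octave is F##4.
A perfect octave up from B3 gives B4.
E#3: an octave up reaches E, and 12 semitones makes it E#4.
Eb4: an octave up reaches E, and 12 semitones makes it Eb5.
A perfect octave up from G#3 gives G#4.
A perfect octave up from B3 gives B4.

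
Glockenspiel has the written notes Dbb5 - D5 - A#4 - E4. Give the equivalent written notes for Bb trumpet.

Ebb7 E7 B#6 F#6

First find concert pitch: the glockenspiel sounds a perfect fifteenth above written, so Dbb5 D5 A#4 E4 sounds Dbb7 D7 A#6 E6.
Then write for Bb trumpet: it sounds a major second below written, so the part must be a major second above concert.
Dbb7 → Ebb7
D7 → E7
A#6 → B#6
E6 → F#6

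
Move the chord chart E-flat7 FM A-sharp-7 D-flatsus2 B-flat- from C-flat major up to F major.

C-flat major up to F major is an augmented fourth; each chord root moves by that interval while the quality stays the same.
E-flat7: root E-flat up an augmented fourth → A, giving A7.
FM: root F up an augmented fourth → B, giving BM.
A-sharp-7: root A-sharp up an augmented fourth → D##, giving D##-7.
D-flatsus2: root D-flat up an augmented fourth → G, giving Gsus2.
B-flat-: root B-flat up an augmented fourth → E, giving E-.

A7 BM D##-7 Gsus2 E-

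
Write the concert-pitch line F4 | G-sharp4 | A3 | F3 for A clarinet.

Written C4 sounds as A3 on the A clarinet, so concert pitches are written a minor third up.
F4 becomes Ab4
G#4 becomes B4
A3 becomes C4
F3 becomes Ab3

Ab4 B4 C4 Ab3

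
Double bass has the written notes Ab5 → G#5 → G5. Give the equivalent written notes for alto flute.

First find concert pitch: the double bass sounds a perfect octave below written, so Ab5 G#5 G5 sounds Ab4 G#4 G4.
Then write for alto flute: it sounds a perfect fourth below written, so the part must be a perfect fourth above concert.
Ab4 → Db5
G#4 → C#5
G4 → C5

Db5 C#5 C5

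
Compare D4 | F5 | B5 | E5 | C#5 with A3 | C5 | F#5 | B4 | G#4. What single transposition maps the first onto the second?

Take the first pair: D4 → A3. D to A spans 4 letter names, so the interval is some kind of fourth.
A3 to D4 is 5 semitones, which makes it a perfect fourth; the second version is lower, so the direction is down.
Checking another pair — C#5 → G#4 — gives the same interval.

down a perfect fourth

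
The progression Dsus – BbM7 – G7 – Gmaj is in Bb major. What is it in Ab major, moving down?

Bb major down to Ab major is a major second; each chord root moves by that interval while the quality stays the same.
Dsus: root D down a major second → C, giving Csus.
BbM7: root Bb down a major second → Ab, giving AbM7.
G7: root G down a major second → F, giving F7.
Gmaj: root G down a major second → F, giving Fmaj.

Csus AbM7 F7 Fmaj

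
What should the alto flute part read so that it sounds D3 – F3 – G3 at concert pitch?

G3 Bb3 C4

Written C4 sounds as G3 on the alto flute, so concert pitches are written a perfect fourth up.
D3 -> G3
F3 -> Bb3
G3 -> C4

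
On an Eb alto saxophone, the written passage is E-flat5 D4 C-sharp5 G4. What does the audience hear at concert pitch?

Gb4 F3 E4 Bb3

The Eb alto saxophone sounds a major sixth below written, so transpose each written note down a major sixth.
Eb5 gives Gb4
D4 gives F3
C#5 gives E4
G4 gives Bb3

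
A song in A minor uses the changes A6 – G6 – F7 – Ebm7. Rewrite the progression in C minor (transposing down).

C6 Bb6 Ab7 Gbm7

A minor down to C minor is a major sixth; each chord root moves by that interval while the quality stays the same.
A6: root A down a major sixth → C, giving C6.
G6: root G down a major sixth → Bb, giving Bb6.
F7: root F down a major sixth → Ab, giving Ab7.
Ebm7: root Eb down a major sixth → Gb, giving Gbm7.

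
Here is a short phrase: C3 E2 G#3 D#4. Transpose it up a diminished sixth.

Abb3 Cb3 Eb4 Bb4

A diminished sixth up from C3 gives Abb3.
E2: a sixth up reaches C, and 7 semitones makes it Cb3.
A diminished sixth up from G#3 gives Eb4.
D#4: a sixth up reaches B, and 7 semitones makes it Bb4.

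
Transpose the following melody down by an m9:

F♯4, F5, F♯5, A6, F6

E#3 E4 E#4 G#5 E5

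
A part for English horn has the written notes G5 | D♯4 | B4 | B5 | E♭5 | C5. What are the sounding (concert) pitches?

The English horn sounds a perfect fifth below written, so transpose each written note down a perfect fifth.
G5 becomes C5
D#4 becomes G#3
B4 becomes E4
B5 becomes E5
Eb5 becomes Ab4
C5 becomes F4

C5 G#3 E4 E5 Ab4 F4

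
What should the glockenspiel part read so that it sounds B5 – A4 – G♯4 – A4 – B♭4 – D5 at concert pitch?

B3 A2 G#2 A2 Bb2 D3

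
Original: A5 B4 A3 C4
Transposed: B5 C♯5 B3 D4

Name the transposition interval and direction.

up a major second

Take the first pair: A5 → B5. A to B spans 2 letter names, so the interval is some kind of second.
A5 to B5 is 2 semitones, which makes it a major second; the second version is higher, so the direction is up.
Checking another pair — C4 → D4 — gives the same interval.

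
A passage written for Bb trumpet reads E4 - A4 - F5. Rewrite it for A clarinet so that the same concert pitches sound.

F4 Bb4 Gb5

First find concert pitch: the Bb trumpet sounds a major second below written, so E4 A4 F5 sounds D4 G4 Eb5.
Then write for A clarinet: it sounds a minor third below written, so the part must be a minor third above concert.
D4 → F4
G4 → Bb4
Eb5 → Gb5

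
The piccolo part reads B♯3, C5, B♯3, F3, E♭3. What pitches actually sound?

B#4 C6 B#4 F4 Eb4

The piccolo sounds a perfect octave above written, so transpose each written note up a perfect octave.
B#3 gives B#4
C5 gives C6
B#3 gives B#4
F3 gives F4
Eb3 gives Eb4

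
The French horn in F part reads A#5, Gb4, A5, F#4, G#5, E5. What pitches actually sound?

D#5 Cb4 D5 B3 C#5 A4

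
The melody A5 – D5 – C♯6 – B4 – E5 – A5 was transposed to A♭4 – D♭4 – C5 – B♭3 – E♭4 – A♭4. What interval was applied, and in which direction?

down an augmented octave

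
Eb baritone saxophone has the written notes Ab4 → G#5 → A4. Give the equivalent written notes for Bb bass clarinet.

Db4 C#5 D4

First find concert pitch: the Eb baritone saxophone sounds a major thirteenth below written, so Ab4 G#5 A4 sounds Cb3 B3 C3.
Then write for Bb bass clarinet: it sounds a major ninth below written, so the part must be a major ninth above concert.
Cb3 → Db4
B3 → C#5
C3 → D4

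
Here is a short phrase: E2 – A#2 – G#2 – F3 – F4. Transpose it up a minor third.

G2 C#3 B2 Ab3 Ab4

E2 gives G2
A#2 gives C#3
G#2 gives B2
F3 gives Ab3
F4 gives Ab4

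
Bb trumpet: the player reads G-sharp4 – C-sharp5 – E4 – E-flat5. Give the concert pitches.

F#4 B4 D4 Db5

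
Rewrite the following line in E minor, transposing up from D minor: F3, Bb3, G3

D minor to E minor up is a major second, so every note moves up by that interval.
F3 becomes G3
Bb3 becomes C4
G3 becomes A3

G3 C4 A3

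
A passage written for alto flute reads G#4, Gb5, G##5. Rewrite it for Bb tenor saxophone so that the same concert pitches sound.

E#5 Eb6 E##6

First find concert pitch: the alto flute sounds a perfect fourth below written, so G#4 Gb5 G##5 sounds D#4 Db5 D##5.
Then write for Bb tenor saxophone: it sounds a major ninth below written, so the part must be a major ninth above concert.
D#4 → E#5
Db5 → Eb6
D##5 → E##6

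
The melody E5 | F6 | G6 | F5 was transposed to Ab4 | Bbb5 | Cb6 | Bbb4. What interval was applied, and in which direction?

down an augmented fifth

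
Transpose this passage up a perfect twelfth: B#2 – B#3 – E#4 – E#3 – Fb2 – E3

A perfect twelfth up from B#2 gives F##4.
A perfect twelfth up from B#3 gives F##5.
E#4 up a perfect twelfth is B#5.
A perfect twelfth up from E#3 gives B#4.
Fb2 up a perfect twelfth is Cb4.
E3 up a perfect twelfth is B4.

F##4 F##5 B#5 B#4 Cb4 B4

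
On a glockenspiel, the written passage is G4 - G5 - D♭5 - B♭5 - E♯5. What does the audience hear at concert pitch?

The glockenspiel sounds a perfect fifteenth above written, so transpose each written note up a perfect fifteenth.
G4 to G6
G5 to G7
Db5 to Db7
Bb5 to Bb7
E#5 to E#7

G6 G7 Db7 Bb7 E#7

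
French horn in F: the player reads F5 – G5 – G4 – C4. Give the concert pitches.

The French horn in F sounds a perfect fifth below written, so transpose each written note down a perfect fifth.
F5 gives Bb4
G5 gives C5
G4 gives C4
C4 gives F3

Bb4 C5 C4 F3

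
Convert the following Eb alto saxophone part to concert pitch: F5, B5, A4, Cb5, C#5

The Eb alto saxophone sounds a major sixth below written, so transpose each written note down a major sixth.
F5 → Ab4
B5 → D5
A4 → C4
Cb5 → Ebb4
C#5 → E4

Ab4 D5 C4 Ebb4 E4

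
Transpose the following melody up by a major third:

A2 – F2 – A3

C#3 A2 C#4

A2 up a major third is C#3.
A major third up from F2 gives A2.
A3 up a major third is C#4.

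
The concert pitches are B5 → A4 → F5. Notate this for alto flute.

The alto flute sounds a perfect fourth below written, so the written part must be a perfect fourth above concert — transpose each note up.
B5 to E6
A4 to D5
F5 to Bb5

E6 D5 Bb5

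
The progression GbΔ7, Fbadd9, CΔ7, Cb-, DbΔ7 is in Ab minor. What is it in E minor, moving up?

Ab minor up to E minor is an augmented fifth; each chord root moves by that interval while the quality stays the same.
GbΔ7: root Gb up an augmented fifth → D, giving DΔ7.
Fbadd9: root Fb up an augmented fifth → C, giving Cadd9.
CΔ7: root C up an augmented fifth → G#, giving G#Δ7.
Cb-: root Cb up an augmented fifth → G, giving G-.
DbΔ7: root Db up an augmented fifth → A, giving AΔ7.

DΔ7 Cadd9 G#Δ7 G- AΔ7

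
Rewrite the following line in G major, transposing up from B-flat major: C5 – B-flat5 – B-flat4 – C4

B-flat major to G major up is a major sixth, so every note moves up by that interval.
C5 → A5
Bb5 → G6
Bb4 → G5
C4 → A4

A5 G6 G5 A4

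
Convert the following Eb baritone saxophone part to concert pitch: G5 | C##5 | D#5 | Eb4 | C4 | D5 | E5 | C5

Bb3 E#3 F#3 Gb2 Eb2 F3 G3 Eb3

Written C4 on the Eb baritone saxophone sounds as Eb2, a major thirteenth lower; apply that shift to every note.
G5 gives Bb3
C##5 gives E#3
D#5 gives F#3
Eb4 gives Gb2
C4 gives Eb2
D5 gives F3
E5 gives G3
C5 gives Eb3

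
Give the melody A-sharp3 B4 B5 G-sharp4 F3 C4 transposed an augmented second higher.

A#3: a second up reaches B, and 3 semitones makes it B##3.
An augmented second up from B4 gives C##5.
B5 up an augmented second is C##6.
An augmented second up from G#4 gives A##4.
An augmented second up from F3 gives G#3.
An augmented second up from C4 gives D#4.

B##3 C##5 C##6 A##4 G#3 D#4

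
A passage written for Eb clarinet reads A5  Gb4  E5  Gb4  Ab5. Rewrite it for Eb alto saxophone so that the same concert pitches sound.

A6 Gb5 E6 Gb5 Ab6

First find concert pitch: the Eb clarinet sounds a minor third above written, so A5 Gb4 E5 Gb4 Ab5 sounds C6 Bbb4 G5 Bbb4 Cb6.
Then write for Eb alto saxophone: it sounds a major sixth below written, so the part must be a major sixth above concert.
C6 → A6
Bbb4 → Gb5
G5 → E6
Bbb4 → Gb5
Cb6 → Ab6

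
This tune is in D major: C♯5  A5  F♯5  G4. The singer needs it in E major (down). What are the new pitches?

From D down to E is a minor seventh; apply that to each pitch.
C#5 gives D#4
A5 gives B4
F#5 gives G#4
G4 gives A3

D#4 B4 G#4 A3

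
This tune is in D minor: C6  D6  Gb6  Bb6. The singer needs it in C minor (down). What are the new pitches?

Bb5 C6 Fb6 Ab6

D minor to C minor down is a major second, so every note moves down by that interval.
C6 becomes Bb5
D6 becomes C6
Gb6 becomes Fb6
Bb6 becomes Ab6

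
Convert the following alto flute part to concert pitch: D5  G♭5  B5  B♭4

A4 Db5 F#5 F4

Written C4 on the alto flute sounds as G3, a perfect fourth lower; apply that shift to every note.
D5 gives A4
Gb5 gives Db5
B5 gives F#5
Bb4 gives F4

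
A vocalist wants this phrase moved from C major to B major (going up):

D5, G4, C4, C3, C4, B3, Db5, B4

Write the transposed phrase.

From C up to B is a major seventh; apply that to each pitch.
D5 -> C#6
G4 -> F#5
C4 -> B4
C3 -> B3
C4 -> B4
B3 -> A#4
Db5 -> C6
B4 -> A#5

C#6 F#5 B4 B3 B4 A#4 C6 A#5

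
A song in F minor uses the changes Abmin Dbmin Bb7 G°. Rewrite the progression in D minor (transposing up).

Fmin Bbmin G7 E°

F minor up to D minor is a major sixth; each chord root moves by that interval while the quality stays the same.
Abmin: root Ab up a major sixth → F, giving Fmin.
Dbmin: root Db up a major sixth → Bb, giving Bbmin.
Bb7: root Bb up a major sixth → G, giving G7.
G°: root G up a major sixth → E, giving E°.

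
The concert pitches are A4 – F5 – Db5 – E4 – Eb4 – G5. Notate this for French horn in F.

The French horn in F sounds a perfect fifth below written, so the written part must be a perfect fifth above concert — transpose each note up.
A4 to E5
F5 to C6
Db5 to Ab5
E4 to B4
Eb4 to Bb4
G5 to D6

E5 C6 Ab5 B4 Bb4 D6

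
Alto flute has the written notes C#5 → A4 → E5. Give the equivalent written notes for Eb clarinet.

E#4 C#4 G#4

First find concert pitch: the alto flute sounds a perfect fourth below written, so C#5 A4 E5 sounds G#4 E4 B4.
Then write for Eb clarinet: it sounds a minor third above written, so the part must be a minor third below concert.
G#4 → E#4
E4 → C#4
B4 → G#4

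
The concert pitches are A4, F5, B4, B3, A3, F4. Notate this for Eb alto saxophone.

F#5 D6 G#5 G#4 F#4 D5

The Eb alto saxophone sounds a major sixth below written, so the written part must be a major sixth above concert — transpose each note up.
A4 becomes F#5
F5 becomes D6
B4 becomes G#5
B3 becomes G#4
A3 becomes F#4
F4 becomes D5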